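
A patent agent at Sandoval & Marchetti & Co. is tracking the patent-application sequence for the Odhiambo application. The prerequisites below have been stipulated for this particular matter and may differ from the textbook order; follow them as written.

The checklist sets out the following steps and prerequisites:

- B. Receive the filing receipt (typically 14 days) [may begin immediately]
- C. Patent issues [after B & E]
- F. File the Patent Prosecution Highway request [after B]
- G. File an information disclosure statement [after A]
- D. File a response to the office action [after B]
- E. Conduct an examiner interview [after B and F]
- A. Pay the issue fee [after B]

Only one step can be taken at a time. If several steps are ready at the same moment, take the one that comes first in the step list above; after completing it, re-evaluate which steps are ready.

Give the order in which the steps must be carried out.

B, F, D, E, C, A, G

Only B has no prerequisites, so it is first.
Ready: F, D and A. F is listed earlier → F.
Ready: D, E and A. D is listed earlier → D.
E and A are both available; E is listed earlier → E.
C now also ready, so the ready set is {C, A}; C is listed earlier → C.
That leaves A as the only ready step → A.
G needed A, now all done → G.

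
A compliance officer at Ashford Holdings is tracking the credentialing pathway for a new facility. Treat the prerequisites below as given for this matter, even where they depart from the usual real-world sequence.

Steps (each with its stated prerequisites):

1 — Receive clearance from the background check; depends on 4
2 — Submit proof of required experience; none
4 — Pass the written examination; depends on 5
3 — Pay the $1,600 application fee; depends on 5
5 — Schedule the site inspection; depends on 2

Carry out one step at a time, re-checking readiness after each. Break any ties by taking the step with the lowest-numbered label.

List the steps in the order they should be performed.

2, 5, 3, 4, 1

Only 2 has no prerequisites, so it is first.
Next only 5 has its prerequisites met → 5.
3 and 4 are both available; 3 has the earlier label → 3.
4 needed 5, now all done → 4.
1 is the only step now ready → 1.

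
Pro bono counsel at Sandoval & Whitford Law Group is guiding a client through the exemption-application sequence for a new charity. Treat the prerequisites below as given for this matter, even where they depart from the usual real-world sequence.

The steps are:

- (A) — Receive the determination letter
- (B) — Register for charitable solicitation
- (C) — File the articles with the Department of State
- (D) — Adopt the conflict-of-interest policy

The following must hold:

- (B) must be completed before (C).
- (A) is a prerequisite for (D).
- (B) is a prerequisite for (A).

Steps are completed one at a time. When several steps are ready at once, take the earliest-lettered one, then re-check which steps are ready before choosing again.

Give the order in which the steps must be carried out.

(B), (A), (C), (D)

Only (B) has no prerequisites, so it is first.
(A) and (C) are both available; (A) has the earlier label → (A).
(D) now also ready, so the ready set is {(C), (D)}; (C) has the earlier label → (C).
(D) needed (A), now all done → (D).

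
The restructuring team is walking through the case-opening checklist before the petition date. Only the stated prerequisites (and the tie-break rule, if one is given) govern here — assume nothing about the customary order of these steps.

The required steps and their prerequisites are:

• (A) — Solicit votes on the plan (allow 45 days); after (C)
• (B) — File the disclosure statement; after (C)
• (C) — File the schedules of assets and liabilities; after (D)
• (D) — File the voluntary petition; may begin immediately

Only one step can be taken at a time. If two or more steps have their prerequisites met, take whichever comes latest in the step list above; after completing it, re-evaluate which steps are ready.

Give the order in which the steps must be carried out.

(D) has no prerequisites → (D) first.
(C) needed (D), now all done → (C).
Now (B) and (A) have their prerequisites met. (B) is listed later, so (B) next.
Next only (A) has its prerequisites met → (A).

(D), (C), (B), (A)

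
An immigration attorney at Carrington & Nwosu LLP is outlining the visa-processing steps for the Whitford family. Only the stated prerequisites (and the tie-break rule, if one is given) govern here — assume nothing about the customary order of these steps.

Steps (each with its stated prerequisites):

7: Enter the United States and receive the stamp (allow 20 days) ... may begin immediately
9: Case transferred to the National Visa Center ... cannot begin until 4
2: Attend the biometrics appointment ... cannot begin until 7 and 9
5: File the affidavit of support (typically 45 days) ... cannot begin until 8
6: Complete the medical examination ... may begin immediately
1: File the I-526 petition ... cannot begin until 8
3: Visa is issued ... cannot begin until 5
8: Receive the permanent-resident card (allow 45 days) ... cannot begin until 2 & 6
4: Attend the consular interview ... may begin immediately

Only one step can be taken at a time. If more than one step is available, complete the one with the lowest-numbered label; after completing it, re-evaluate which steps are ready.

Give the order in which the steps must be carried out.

4, 6, 7, 9, 2, 8, 1, 5, 3

Nothing is required for 4, 6 and 7. 4 has the earlier label → 4 first.
6, 7 and 9 are all available; 6 has the earlier label → 6.
Now 7 and 9 have their prerequisites met. 7 has the earlier label, so 7 next.
That leaves 9 as the only ready step → 9.
2 needed 7 and 9, now all done → 2.
Next only 8 has its prerequisites met → 8.
Now 1 and 5 have their prerequisites met. 1 has the earlier label, so 1 next.
5 is the only step now ready → 5.
3 is the only step now ready → 3.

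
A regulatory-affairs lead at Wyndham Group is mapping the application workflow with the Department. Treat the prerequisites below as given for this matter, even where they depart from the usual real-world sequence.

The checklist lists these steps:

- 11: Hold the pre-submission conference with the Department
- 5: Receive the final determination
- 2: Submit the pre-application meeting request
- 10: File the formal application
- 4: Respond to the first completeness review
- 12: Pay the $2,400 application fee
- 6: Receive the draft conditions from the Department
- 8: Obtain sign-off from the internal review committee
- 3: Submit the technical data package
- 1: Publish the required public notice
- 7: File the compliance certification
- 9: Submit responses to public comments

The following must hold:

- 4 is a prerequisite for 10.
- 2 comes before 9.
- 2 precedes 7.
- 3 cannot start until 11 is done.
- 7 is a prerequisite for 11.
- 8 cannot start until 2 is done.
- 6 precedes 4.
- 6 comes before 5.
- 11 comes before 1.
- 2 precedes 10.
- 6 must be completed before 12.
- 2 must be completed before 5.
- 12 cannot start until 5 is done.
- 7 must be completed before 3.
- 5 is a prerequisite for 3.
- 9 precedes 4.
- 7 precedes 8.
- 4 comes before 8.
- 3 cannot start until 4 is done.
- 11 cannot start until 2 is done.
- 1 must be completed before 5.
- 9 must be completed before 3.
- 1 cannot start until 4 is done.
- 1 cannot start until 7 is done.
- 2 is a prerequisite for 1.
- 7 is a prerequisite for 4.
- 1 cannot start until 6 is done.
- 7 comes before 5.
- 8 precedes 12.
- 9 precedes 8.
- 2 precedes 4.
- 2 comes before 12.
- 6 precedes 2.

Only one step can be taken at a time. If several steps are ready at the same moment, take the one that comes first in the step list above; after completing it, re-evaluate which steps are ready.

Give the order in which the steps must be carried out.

6 is the only step with nothing outstanding, so it goes first.
2 needed 6, now all done → 2.
Ready: 7 and 9. 7 is listed earlier → 7.
11 and 9 are both available; 11 is listed earlier → 11.
9 needed 2, now all done → 9.
Next only 4 has its prerequisites met → 4.
Ready: 10, 8 and 1. 10 is listed earlier → 10.
8 and 1 are both available; 8 is listed earlier → 8.
1 is the only step now ready → 1.
Next only 5 has its prerequisites met → 5.
12 and 3 are both available; 12 is listed earlier → 12.
Next only 3 has its prerequisites met → 3.

6 → 2 → 7 → 11 → 9 → 4 → 10 → 8 → 1 → 5 → 12 → 3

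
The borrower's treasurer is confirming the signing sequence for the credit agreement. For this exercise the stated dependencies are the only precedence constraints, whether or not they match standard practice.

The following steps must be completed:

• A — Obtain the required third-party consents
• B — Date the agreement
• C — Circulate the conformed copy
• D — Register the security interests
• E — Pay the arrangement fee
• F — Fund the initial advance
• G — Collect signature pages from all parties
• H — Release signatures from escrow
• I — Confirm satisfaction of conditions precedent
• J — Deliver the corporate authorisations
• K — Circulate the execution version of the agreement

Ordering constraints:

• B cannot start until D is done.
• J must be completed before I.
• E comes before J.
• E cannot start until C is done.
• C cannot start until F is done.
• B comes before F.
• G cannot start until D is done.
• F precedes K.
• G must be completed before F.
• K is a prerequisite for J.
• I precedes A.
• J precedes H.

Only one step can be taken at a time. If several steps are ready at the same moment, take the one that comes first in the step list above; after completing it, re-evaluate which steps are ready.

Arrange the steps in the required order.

D, B, G, F, C, E, K, J, H, I, A

Only D has no prerequisites, so it is first.
B and G are both available; B is listed earlier → B.
Next only G has its prerequisites met → G.
That leaves F as the only ready step → F.
Ready: C and K. C is listed earlier → C.
Now E and K have their prerequisites met. E is listed earlier, so E next.
K is the only step now ready → K.
J is the only step now ready → J.
Now H and I have their prerequisites met. H is listed earlier, so H next.
I needed J, now all done → I.
That leaves A as the only ready step → A.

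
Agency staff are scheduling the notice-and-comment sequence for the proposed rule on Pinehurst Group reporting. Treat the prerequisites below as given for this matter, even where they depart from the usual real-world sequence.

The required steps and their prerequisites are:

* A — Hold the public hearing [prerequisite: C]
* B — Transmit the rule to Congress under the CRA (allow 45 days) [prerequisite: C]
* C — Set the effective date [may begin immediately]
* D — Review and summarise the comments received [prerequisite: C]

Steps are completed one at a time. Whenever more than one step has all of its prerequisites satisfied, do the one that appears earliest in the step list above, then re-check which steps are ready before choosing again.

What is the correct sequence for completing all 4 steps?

C has no prerequisites → C first.
Ready: A, B and D. A is listed earlier → A.
B and D are both available; B is listed earlier → B.
That leaves D as the only ready step → D.

C A B D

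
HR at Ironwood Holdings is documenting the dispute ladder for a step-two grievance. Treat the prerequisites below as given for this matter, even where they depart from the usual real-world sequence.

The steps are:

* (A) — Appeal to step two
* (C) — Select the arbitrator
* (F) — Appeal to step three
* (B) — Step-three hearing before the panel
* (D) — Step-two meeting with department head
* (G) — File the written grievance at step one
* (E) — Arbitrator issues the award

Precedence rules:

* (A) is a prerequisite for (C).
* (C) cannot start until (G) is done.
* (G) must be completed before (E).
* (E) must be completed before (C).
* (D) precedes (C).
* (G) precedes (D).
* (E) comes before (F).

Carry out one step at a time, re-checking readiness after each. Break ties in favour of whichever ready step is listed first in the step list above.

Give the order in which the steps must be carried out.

(A), (B) and (G) have no prerequisites; (A) is listed earlier, so (A) is first.
Now (B) and (G) have their prerequisites met. (B) is listed earlier, so (B) next.
(G) is the only step now ready → (G).
Ready: (D) and (E). (D) is listed earlier → (D).
That leaves (E) as the only ready step → (E).
Now (C) and (F) have their prerequisites met. (C) is listed earlier, so (C) next.
(F) is the only step now ready → (F).

(A), (B), (G), (D), (E), (C), (F)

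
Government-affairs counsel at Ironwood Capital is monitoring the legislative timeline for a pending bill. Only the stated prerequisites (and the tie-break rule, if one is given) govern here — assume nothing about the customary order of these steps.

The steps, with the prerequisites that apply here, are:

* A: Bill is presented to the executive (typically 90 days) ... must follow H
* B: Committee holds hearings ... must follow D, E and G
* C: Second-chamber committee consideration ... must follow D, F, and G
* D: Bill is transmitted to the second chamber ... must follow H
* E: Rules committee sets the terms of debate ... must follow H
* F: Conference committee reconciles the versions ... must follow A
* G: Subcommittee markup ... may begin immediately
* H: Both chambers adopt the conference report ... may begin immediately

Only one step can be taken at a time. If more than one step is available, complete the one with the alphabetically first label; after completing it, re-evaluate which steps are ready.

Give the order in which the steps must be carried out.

G H A D E B F C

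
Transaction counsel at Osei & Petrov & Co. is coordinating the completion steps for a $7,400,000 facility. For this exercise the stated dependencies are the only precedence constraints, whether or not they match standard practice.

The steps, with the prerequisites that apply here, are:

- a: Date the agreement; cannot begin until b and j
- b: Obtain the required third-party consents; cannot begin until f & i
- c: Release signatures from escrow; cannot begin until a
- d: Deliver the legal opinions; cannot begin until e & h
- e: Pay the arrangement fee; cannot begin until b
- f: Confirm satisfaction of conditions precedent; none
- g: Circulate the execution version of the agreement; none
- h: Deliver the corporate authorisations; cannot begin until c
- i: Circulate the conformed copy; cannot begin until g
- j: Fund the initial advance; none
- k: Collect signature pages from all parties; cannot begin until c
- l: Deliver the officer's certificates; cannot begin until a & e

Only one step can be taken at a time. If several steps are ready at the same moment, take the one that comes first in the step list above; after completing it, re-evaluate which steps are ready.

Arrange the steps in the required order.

Nothing is required for f, g and j. f is listed earlier → f first.
Now g and j have their prerequisites met. g is listed earlier, so g next.
i now also ready, so the ready set is {i, j}; i is listed earlier → i.
Ready: b and j. b is listed earlier → b.
Now e and j have their prerequisites met. e is listed earlier, so e next.
Next only j has its prerequisites met → j.
a is the only step now ready → a.
Ready: c and l. c is listed earlier → c.
h and k now also ready, so the ready set is {h, k, l}; h is listed earlier → h.
d, k and l are all available; d is listed earlier → d.
Ready: k and l. k is listed earlier → k.
l needed a and e, now all done → l.

f, g, i, b, e, j, a, c, h, d, k, l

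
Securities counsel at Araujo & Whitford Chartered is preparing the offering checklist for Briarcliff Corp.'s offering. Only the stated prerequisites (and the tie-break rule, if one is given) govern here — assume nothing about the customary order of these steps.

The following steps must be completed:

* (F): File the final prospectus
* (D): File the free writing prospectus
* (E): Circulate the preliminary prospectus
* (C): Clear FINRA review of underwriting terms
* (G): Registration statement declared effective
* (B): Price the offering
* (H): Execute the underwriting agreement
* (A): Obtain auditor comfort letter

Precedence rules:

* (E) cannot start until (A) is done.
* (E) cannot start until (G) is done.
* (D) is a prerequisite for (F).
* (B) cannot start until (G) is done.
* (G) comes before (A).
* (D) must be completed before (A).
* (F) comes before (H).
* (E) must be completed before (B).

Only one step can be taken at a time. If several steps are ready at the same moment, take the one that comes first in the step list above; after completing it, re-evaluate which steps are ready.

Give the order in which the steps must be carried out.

(D) (F) (C) (G) (H) (A) (E) (B)

(D), (C) and (G) have no prerequisites; (D) is listed earlier, so (D) is first.
(F) now also ready, so the ready set is {(F), (C), (G)}; (F) is listed earlier → (F).
(H) now also ready, so the ready set is {(C), (G), (H)}; (C) is listed earlier → (C).
(G) and (H) are both available; (G) is listed earlier → (G).
(H) and (A) are both available; (H) is listed earlier → (H).
Next only (A) has its prerequisites met → (A).
(E) needed (G) and (A), now all done → (E).
That leaves (B) as the only ready step → (B).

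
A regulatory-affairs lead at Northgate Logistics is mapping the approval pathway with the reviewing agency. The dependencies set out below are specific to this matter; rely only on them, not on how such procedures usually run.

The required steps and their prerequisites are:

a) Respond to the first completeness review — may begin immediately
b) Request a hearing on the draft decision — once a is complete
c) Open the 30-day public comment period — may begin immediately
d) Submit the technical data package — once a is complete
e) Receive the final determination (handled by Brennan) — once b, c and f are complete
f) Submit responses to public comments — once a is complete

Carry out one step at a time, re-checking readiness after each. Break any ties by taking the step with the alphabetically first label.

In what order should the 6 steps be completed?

a b c d f e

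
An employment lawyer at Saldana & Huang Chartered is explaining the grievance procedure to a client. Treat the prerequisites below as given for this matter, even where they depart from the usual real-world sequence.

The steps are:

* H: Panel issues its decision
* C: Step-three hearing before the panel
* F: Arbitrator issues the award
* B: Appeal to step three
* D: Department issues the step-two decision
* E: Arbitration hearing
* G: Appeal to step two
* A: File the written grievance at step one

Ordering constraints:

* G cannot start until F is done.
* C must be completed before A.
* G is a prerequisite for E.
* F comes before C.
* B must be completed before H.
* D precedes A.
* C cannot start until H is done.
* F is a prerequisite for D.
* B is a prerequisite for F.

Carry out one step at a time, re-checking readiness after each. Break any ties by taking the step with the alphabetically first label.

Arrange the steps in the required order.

B F D G E H C A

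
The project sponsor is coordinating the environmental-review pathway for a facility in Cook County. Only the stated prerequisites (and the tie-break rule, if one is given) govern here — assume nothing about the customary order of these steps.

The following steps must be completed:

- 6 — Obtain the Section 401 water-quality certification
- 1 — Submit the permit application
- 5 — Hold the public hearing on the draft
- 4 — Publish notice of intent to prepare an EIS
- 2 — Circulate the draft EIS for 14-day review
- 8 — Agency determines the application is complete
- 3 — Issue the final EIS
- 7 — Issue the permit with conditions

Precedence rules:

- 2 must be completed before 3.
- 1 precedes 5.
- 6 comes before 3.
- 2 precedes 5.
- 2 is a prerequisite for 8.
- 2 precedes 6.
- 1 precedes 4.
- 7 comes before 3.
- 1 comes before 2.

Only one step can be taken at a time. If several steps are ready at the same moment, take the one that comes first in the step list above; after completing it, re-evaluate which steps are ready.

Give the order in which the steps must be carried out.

1, 4, 2, 6, 5, 8, 7, 3

1 and 7 have no prerequisites; 1 is listed earlier, so 1 is first.
4 and 2 now also ready, so the ready set is {4, 2, 7}; 4 is listed earlier → 4.
Now 2 and 7 have their prerequisites met. 2 is listed earlier, so 2 next.
6, 5, 8 and 7 are all available; 6 is listed earlier → 6.
Now 5, 8 and 7 have their prerequisites met. 5 is listed earlier, so 5 next.
Ready: 8 and 7. 8 is listed earlier → 8.
That leaves 7 as the only ready step → 7.
That leaves 3 as the only ready step → 3.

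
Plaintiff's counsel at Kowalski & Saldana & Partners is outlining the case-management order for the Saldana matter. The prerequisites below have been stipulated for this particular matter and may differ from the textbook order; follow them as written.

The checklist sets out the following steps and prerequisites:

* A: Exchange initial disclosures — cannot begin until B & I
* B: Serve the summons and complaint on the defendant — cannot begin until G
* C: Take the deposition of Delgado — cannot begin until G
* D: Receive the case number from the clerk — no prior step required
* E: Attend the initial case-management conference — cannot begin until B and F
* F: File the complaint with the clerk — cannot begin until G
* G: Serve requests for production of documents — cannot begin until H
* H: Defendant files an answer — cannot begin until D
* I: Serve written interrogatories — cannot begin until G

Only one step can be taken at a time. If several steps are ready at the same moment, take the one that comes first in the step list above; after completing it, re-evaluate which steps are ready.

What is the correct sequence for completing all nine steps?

D → H → G → B → C → F → E → I → A

D is the only step with nothing outstanding, so it goes first.
H needed D, now all done → H.
G needed H, now all done → G.
Now B, C, F and I have their prerequisites met. B is listed earlier, so B next.
Ready: C, F and I. C is listed earlier → C.
F and I are both available; F is listed earlier → F.
Now E and I have their prerequisites met. E is listed earlier, so E next.
I needed G, now all done → I.
A is the only step now ready → A.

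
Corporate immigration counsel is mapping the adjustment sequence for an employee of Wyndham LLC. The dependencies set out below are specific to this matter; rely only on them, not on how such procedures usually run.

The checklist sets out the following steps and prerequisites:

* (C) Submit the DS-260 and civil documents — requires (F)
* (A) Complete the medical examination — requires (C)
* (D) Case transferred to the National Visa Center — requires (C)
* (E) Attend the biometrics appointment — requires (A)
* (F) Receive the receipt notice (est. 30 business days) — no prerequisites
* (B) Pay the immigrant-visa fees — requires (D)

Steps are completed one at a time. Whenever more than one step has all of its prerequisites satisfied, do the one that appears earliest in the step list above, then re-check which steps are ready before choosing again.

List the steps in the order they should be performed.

(F) (C) (A) (D) (E) (B)

(F) is the only step with nothing outstanding, so it goes first.
That leaves (C) as the only ready step → (C).
Ready: (A) and (D). (A) is listed earlier → (A).
(E) now also ready, so the ready set is {(D), (E)}; (D) is listed earlier → (D).
(B) now also ready, so the ready set is {(E), (B)}; (E) is listed earlier → (E).
(B) needed (D), now all done → (B).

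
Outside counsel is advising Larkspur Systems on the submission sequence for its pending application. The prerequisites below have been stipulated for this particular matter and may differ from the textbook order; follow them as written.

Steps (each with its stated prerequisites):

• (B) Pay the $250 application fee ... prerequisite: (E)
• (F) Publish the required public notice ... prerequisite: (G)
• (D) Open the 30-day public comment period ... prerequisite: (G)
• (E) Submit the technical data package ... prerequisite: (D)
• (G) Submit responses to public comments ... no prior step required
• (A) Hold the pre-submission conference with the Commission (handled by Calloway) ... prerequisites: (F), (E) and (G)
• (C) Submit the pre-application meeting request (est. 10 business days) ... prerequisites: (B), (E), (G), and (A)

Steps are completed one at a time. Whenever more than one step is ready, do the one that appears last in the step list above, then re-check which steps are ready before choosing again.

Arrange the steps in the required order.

(G) is the only step with nothing outstanding, so it goes first.
(D) and (F) are both available; (D) is listed later → (D).
(E) now also ready, so the ready set is {(E), (F)}; (E) is listed later → (E).
(B) now also ready, so the ready set is {(F), (B)}; (F) is listed later → (F).
Ready: (A) and (B). (A) is listed later → (A).
Next only (B) has its prerequisites met → (B).
Next only (C) has its prerequisites met → (C).

(G) → (D) → (E) → (F) → (A) → (B) → (C)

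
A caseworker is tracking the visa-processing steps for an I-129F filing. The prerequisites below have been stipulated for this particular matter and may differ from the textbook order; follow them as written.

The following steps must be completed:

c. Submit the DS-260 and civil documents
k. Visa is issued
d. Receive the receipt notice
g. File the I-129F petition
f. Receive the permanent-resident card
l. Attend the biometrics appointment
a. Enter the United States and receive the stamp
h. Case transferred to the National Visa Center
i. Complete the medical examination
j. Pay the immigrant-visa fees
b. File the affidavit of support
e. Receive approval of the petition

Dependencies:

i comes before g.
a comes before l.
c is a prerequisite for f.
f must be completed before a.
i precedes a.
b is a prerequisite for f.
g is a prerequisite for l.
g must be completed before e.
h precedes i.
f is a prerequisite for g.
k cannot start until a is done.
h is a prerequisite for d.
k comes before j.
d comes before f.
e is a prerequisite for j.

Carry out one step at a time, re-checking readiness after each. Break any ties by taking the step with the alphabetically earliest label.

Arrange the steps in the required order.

b, c and h have no prerequisites; b has the earlier label, so b is first.
Ready: c and h. c has the earlier label → c.
h is the only step now ready → h.
Now d and i have their prerequisites met. d has the earlier label, so d next.
f now also ready, so the ready set is {f, i}; f has the earlier label → f.
That leaves i as the only ready step → i.
a and g are both available; a has the earlier label → a.
k now also ready, so the ready set is {g, k}; g has the earlier label → g.
e, k and l are all available; e has the earlier label → e.
Ready: k and l. k has the earlier label → k.
j and l are both available; j has the earlier label → j.
l needed a and g, now all done → l.

b, c, h, d, f, i, a, g, e, k, j, l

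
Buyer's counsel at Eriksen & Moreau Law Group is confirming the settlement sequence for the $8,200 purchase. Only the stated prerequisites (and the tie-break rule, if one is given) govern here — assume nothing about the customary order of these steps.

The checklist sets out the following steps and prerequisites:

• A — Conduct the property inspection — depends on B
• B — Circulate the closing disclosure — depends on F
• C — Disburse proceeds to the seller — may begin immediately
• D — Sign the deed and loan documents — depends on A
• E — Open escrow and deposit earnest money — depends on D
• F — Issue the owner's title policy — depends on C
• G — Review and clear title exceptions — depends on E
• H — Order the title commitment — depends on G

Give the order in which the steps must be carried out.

C is the only step with nothing outstanding, so it goes first.
F is the only step now ready → F.
That leaves B as the only ready step → B.
That leaves A as the only ready step → A.
D needed A, now all done → D.
E needed D, now all done → E.
G is the only step now ready → G.
That leaves H as the only ready step → H.

C → F → B → A → D → E → G → H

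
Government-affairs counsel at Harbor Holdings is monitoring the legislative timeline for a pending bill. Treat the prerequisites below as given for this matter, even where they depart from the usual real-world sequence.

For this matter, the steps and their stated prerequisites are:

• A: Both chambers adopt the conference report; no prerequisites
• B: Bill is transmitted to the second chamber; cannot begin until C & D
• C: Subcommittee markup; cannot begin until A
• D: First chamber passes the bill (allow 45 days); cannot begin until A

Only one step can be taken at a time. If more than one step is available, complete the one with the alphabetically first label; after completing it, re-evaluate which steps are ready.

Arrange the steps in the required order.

A, C, D, B

Only A has no prerequisites, so it is first.
Now C and D have their prerequisites met. C has the earlier label, so C next.
D needed A, now all done → D.
Next only B has its prerequisites met → B.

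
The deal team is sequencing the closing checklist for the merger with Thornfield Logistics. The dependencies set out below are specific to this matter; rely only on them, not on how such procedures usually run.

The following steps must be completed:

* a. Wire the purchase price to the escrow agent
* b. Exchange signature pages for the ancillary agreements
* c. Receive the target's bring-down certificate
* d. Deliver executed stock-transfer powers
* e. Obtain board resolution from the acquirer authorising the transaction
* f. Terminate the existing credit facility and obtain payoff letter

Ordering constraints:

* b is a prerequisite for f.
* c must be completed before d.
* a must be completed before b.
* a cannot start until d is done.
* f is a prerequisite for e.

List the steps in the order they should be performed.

c has no prerequisites → c first.
d needed c, now all done → d.
Next only a has its prerequisites met → a.
That leaves b as the only ready step → b.
That leaves f as the only ready step → f.
e needed f, now all done → e.

c, d, a, b, f, e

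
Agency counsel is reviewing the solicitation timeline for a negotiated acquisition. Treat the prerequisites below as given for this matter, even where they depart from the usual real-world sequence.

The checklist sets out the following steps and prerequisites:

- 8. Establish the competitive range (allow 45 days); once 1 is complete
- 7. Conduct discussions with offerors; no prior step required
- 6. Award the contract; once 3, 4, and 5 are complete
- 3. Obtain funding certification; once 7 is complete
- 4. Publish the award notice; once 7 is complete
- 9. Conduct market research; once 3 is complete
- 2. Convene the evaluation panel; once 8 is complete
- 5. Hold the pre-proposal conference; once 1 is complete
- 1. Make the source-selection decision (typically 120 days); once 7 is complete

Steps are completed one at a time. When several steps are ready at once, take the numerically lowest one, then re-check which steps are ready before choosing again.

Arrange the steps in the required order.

Only 7 has no prerequisites, so it is first.
1, 3 and 4 are all available; 1 has the earlier label → 1.
Now 3, 4, 5 and 8 have their prerequisites met. 3 has the earlier label, so 3 next.
9 now also ready, so the ready set is {4, 5, 8, 9}; 4 has the earlier label → 4.
Ready: 5, 8 and 9. 5 has the earlier label → 5.
6 now also ready, so the ready set is {6, 8, 9}; 6 has the earlier label → 6.
8 and 9 are both available; 8 has the earlier label → 8.
Now 2 and 9 have their prerequisites met. 2 has the earlier label, so 2 next.
9 needed 3, now all done → 9.

7 → 1 → 3 → 4 → 5 → 6 → 8 → 2 → 9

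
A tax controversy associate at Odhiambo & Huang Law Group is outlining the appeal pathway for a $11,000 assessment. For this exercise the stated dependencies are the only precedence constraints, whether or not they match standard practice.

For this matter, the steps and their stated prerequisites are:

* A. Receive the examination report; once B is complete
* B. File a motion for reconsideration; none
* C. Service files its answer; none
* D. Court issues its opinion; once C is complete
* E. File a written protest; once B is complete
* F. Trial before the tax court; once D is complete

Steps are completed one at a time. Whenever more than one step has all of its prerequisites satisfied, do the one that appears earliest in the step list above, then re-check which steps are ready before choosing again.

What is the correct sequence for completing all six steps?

B, A, C, D, E, F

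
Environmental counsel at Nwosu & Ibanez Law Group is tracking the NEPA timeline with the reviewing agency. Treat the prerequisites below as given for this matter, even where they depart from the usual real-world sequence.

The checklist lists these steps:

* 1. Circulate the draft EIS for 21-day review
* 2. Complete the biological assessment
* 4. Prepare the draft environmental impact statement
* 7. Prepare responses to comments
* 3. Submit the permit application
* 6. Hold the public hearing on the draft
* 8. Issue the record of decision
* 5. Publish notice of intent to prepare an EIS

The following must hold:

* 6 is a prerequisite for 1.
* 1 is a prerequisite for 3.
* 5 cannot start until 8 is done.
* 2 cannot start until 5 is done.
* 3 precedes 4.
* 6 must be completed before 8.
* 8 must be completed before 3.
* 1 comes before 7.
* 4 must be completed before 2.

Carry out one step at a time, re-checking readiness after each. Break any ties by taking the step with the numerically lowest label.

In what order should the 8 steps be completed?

6, 1, 7, 8, 3, 4, 5, 2

Only 6 has no prerequisites, so it is first.
Ready: 1 and 8. 1 has the earlier label → 1.
Ready: 7 and 8. 7 has the earlier label → 7.
Next only 8 has its prerequisites met → 8.
3 and 5 are both available; 3 has the earlier label → 3.
4 now also ready, so the ready set is {4, 5}; 4 has the earlier label → 4.
5 needed 8, now all done → 5.
Next only 2 has its prerequisites met → 2.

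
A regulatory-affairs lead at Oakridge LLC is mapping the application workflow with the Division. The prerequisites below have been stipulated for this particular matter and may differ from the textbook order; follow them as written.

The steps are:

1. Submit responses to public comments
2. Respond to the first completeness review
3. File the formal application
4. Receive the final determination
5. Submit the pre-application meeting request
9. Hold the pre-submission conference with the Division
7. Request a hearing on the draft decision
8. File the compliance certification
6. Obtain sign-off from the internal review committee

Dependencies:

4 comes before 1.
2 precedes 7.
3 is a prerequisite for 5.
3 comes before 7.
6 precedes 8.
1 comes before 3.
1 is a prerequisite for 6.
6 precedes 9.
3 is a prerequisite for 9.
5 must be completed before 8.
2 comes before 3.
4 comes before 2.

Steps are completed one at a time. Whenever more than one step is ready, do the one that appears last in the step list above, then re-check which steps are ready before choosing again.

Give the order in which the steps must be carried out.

4 → 2 → 1 → 6 → 3 → 7 → 9 → 5 → 8

4 has no prerequisites → 4 first.
Now 2 and 1 have their prerequisites met. 2 is listed later, so 2 next.
1 needed 4, now all done → 1.
6 and 3 are both available; 6 is listed later → 6.
3 needed 2 and 1, now all done → 3.
7, 9 and 5 are all available; 7 is listed later → 7.
Now 9 and 5 have their prerequisites met. 9 is listed later, so 9 next.
Next only 5 has its prerequisites met → 5.
8 needed 6 and 5, now all done → 8.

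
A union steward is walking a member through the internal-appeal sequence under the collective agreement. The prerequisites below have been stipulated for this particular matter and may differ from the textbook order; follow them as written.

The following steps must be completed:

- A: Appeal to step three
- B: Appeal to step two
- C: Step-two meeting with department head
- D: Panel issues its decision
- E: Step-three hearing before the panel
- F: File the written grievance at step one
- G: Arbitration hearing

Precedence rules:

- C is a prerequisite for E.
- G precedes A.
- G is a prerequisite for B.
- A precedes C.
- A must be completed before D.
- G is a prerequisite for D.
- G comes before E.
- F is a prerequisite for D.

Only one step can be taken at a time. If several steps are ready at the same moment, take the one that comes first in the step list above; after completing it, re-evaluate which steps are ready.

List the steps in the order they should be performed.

F and G have no prerequisites; F is listed earlier, so F is first.
G is the only step now ready → G.
Ready: A and B. A is listed earlier → A.
Ready: B, C and D. B is listed earlier → B.
Now C and D have their prerequisites met. C is listed earlier, so C next.
Ready: D and E. D is listed earlier → D.
E is the only step now ready → E.

F → G → A → B → C → D → E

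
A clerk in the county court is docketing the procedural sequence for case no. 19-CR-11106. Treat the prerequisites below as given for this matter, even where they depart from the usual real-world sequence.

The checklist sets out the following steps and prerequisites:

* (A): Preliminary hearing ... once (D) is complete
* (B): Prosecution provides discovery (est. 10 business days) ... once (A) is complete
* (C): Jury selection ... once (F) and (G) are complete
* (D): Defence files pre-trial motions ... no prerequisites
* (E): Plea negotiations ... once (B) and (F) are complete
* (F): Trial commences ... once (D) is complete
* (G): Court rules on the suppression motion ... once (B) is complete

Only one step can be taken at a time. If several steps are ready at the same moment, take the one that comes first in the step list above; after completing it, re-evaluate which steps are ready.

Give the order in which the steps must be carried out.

(D), (A), (B), (F), (E), (G), (C)

Only (D) has no prerequisites, so it is first.
Now (A) and (F) have their prerequisites met. (A) is listed earlier, so (A) next.
Ready: (B) and (F). (B) is listed earlier → (B).
Now (F) and (G) have their prerequisites met. (F) is listed earlier, so (F) next.
Now (E) and (G) have their prerequisites met. (E) is listed earlier, so (E) next.
(G) needed (B), now all done → (G).
(C) needed (F) and (G), now all done → (C).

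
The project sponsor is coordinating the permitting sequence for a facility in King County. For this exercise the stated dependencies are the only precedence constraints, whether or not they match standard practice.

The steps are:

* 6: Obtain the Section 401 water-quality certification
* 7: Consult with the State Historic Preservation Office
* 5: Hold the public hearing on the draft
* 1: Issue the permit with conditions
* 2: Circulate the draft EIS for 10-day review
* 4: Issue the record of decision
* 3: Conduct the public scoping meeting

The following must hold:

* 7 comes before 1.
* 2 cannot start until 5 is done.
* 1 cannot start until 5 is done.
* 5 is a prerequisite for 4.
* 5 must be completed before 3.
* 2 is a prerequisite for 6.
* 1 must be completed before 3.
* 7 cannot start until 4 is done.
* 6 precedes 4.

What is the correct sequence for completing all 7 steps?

Only 5 has no prerequisites, so it is first.
That leaves 2 as the only ready step → 2.
That leaves 6 as the only ready step → 6.
4 needed 6 and 5, now all done → 4.
7 needed 4, now all done → 7.
1 needed 7 and 5, now all done → 1.
Next only 3 has its prerequisites met → 3.

5, 2, 6, 4, 7, 1, 3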